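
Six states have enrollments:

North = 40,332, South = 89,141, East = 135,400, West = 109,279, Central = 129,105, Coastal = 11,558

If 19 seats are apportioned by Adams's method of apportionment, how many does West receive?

Standard divisor 514815/19 ≈ 27095.526; standard quotas: North 1.489, South 3.290, East 4.997, West 4.033, Central 4.765, Coastal 0.427.
Rounding up gives 2, 4, 5, 5, 5, 1 = 22 seats, so the divisor must be adjusted.
With modified divisor 33100: modified quotas North 1.218, South 2.693, East 4.091, West 3.301, Central 3.900, Coastal 0.349.
Rounding up: North 2, South 3, East 5, West 4, Central 4, Coastal 1 (total 19).
West receives 4.

4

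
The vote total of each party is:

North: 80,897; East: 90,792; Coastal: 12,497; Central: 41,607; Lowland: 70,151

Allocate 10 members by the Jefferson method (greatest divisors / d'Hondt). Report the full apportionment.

Standard divisor 295944/10 ≈ 29594.4; standard quotas: North 2.734, East 3.068, Coastal 0.422, Central 1.406, Lowland 2.370.
Rounding down gives 2, 3, 0, 1, 2 = 8 seats, so the divisor must be adjusted.
With modified divisor 23000: modified quotas North 3.517, East 3.947, Coastal 0.543, Central 1.809, Lowland 3.050.
Rounding down: North 3, East 3, Coastal 0, Central 1, Lowland 3 (total 10).

North: 3, East: 3, Coastal: 0, Central: 1, Lowland: 3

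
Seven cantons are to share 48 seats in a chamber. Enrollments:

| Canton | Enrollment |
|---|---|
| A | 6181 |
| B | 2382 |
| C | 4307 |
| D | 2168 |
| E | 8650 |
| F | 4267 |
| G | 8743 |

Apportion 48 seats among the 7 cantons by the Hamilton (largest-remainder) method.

A=8, B=3, C=6, D=3, E=11, F=6, G=11

The standard divisor is 36698/48 ≈ 764.542.
Standard quotas: A 8.0846, B 3.1156, C 5.6334, D 2.8357, E 11.3140, F 5.5811, G 11.4356.
Lower quotas: A 8, B 3, C 5, D 2, E 11, F 5, G 11 (sum 45, leaving 3 seats).
Remainders in descending order: D 0.8357, C 0.6334, F 0.5811, G 0.4356, E 0.3140, B 0.1156, A 0.0846.
Largest remainders: D, C, F receive the extra seats.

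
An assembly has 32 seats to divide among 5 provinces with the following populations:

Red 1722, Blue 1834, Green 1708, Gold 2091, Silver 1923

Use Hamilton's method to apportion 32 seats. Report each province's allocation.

Red: 6, Blue: 6, Green: 6, Gold: 7, Silver: 7

Standard divisor: 9278 ÷ 32 ≈ 289.938.
Standard quotas: Red 5.939, Blue 6.326, Green 5.891, Gold 7.212, Silver 6.632.
Lower quotas: Red 5, Blue 6, Green 5, Gold 7, Silver 6 (sum 29, leaving 3 seats).
Remainders in descending order: Red 0.939, Green 0.891, Silver 0.632, Blue 0.326, Gold 0.212.
Largest remainders: Red, Green, Silver receive the extra seats.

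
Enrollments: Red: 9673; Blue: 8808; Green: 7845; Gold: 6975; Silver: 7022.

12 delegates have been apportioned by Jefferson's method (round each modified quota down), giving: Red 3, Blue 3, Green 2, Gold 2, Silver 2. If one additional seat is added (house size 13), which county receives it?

Priority for the next seat is population ÷ (current seats + 1).
Priorities: Red 2418.250, Blue 2202.000, Green 2615.000, Gold 2325.000, Silver 2340.667.
Highest priority: Green.

Green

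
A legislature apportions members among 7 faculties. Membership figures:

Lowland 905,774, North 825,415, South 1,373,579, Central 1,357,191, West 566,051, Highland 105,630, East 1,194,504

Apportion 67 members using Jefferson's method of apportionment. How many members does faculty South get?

Standard divisor 6328144/67 ≈ 94449.91; standard quotas: Lowland 9.590, North 8.739, South 14.543, Central 14.369, West 5.993, Highland 1.118, East 12.647.
Rounding down gives 9, 8, 14, 14, 5, 1, 12 = 63 seats, so the divisor must be adjusted.
With modified divisor 91100: modified quotas Lowland 9.943, North 9.061, South 15.078, Central 14.898, West 6.214, Highland 1.159, East 13.112.
Rounding down: Lowland 9, North 9, South 15, Central 14, West 6, Highland 1, East 13 (total 67).
South receives 15.

15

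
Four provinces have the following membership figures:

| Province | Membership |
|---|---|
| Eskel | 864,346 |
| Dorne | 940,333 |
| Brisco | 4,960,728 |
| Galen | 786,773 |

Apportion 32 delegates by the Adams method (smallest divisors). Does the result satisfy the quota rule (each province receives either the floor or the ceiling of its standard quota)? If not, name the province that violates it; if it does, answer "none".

Brisco

Standard quotas: Eskel 3.662, Dorne 3.984, Brisco 21.020, Galen 3.334.
Adams allocation: Eskel 4, Dorne 4, Brisco 20, Galen 4.
Brisco has quota 21.020 (lower 21, upper 22) but receives 20 — outside the quota interval.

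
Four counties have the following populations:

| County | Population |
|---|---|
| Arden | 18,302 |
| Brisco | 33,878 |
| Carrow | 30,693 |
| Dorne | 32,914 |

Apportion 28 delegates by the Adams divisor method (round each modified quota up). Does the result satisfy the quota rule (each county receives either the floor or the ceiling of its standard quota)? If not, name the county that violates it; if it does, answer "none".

Standard quotas: Arden 4.426, Brisco 8.192, Carrow 7.422, Dorne 7.959.
Adams allocation: Arden 5, Brisco 8, Carrow 7, Dorne 8.
Every allocation lies between the lower and upper quota.

none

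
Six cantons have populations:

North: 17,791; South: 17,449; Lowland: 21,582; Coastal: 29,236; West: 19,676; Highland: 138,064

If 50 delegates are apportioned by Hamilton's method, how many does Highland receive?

28

The standard divisor is 243798/50 ≈ 4875.96.
Standard quotas: North 3.6487, South 3.5786, Lowland 4.4262, Coastal 5.9959, West 4.0353, Highland 28.3152.
Lower quotas: North 3, South 3, Lowland 4, Coastal 5, West 4, Highland 28 (sum 47, leaving 3 seats).
Remainders in descending order: Coastal 0.9959, North 0.6487, South 0.5786, Lowland 0.4262, Highland 0.3152, West 0.0353.
Largest remainders: Coastal, North, South receive the extra seats.
Highland receives 28.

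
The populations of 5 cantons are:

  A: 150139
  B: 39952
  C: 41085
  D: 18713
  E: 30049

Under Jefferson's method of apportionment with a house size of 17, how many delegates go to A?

Standard divisor 279938/17 ≈ 16466.941; standard quotas: A 9.118, B 2.426, C 2.495, D 1.136, E 1.825.
Rounding down gives 9, 2, 2, 1, 1 = 15 seats, so the divisor must be adjusted.
With modified divisor 14400: modified quotas A 10.426, B 2.774, C 2.853, D 1.300, E 2.087.
Rounding down: A 10, B 2, C 2, D 1, E 2 (total 17).
A receives 10.

10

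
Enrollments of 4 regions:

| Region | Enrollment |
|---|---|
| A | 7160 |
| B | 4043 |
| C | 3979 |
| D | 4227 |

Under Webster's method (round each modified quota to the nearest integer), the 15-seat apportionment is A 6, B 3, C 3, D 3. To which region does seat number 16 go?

Priority for the next seat is population ÷ (current seats + 0.5).
Priorities: A 1101.538, B 1155.143, C 1136.857, D 1207.714.
Highest priority: D.

D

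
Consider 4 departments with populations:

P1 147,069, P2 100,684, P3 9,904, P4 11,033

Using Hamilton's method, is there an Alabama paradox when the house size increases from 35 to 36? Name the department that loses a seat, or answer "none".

At 35 seats: P1 19, P2 13, P3 1, P4 2.
At 36 seats: P1 20, P2 14, P3 1, P4 1.
P4 drops from 2 to 1.

P4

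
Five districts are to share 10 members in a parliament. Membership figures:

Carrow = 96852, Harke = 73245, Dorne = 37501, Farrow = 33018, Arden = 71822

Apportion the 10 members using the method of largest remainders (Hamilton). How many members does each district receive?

Total 312438; standard divisor 312438/10 ≈ 31243.8.
Standard quotas: Carrow 3.0999, Harke 2.3443, Dorne 1.2003, Farrow 1.0568, Arden 2.2988.
Lower quotas: Carrow 3, Harke 2, Dorne 1, Farrow 1, Arden 2 (sum 9, leaving 1 seat).
Remainders in descending order: Harke 0.3443, Arden 0.2988, Dorne 0.2003, Carrow 0.0999, Farrow 0.0568.
Largest remainder: Harke receives the extra seat.

Carrow: 3, Harke: 3, Dorne: 1, Farrow: 1, Arden: 2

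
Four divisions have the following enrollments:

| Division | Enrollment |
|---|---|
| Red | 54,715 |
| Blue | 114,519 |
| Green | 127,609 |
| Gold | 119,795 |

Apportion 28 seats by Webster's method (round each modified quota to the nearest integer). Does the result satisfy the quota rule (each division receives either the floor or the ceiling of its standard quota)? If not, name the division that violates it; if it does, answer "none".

none

Standard quotas: Red 3.677, Blue 7.696, Green 8.576, Gold 8.051.
Webster allocation: Red 4, Blue 8, Green 8, Gold 8.
Every allocation lies between the lower and upper quota.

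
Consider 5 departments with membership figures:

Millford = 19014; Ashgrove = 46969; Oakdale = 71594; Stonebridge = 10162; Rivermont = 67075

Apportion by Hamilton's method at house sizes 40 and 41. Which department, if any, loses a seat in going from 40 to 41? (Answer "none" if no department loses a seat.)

Millford

At 40 seats: Millford 4, Ashgrove 9, Oakdale 13, Stonebridge 2, Rivermont 12.
At 41 seats: Millford 3, Ashgrove 9, Oakdale 14, Stonebridge 2, Rivermont 13.
Millford drops from 4 to 3.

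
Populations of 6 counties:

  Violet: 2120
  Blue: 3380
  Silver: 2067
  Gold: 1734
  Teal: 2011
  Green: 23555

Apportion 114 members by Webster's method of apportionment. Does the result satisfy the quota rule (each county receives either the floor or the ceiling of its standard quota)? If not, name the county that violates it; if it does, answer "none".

Green

Standard quotas: Violet 6.931, Blue 11.051, Silver 6.758, Gold 5.669, Teal 6.575, Green 77.015.
Webster allocation: Violet 7, Blue 11, Silver 7, Gold 6, Teal 7, Green 76.
Green has quota 77.015 (lower 77, upper 78) but receives 76 — outside the quota interval.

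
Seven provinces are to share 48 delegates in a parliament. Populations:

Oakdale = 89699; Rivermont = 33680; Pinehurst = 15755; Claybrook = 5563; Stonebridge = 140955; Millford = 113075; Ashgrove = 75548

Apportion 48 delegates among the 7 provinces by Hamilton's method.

Total 474275; standard divisor 474275/48 ≈ 9880.729.
Standard quotas: Oakdale 9.0782, Rivermont 3.4087, Pinehurst 1.5945, Claybrook 0.5630, Stonebridge 14.2656, Millford 11.4440, Ashgrove 7.6460.
Lower quotas: Oakdale 9, Rivermont 3, Pinehurst 1, Claybrook 0, Stonebridge 14, Millford 11, Ashgrove 7 (sum 45, leaving 3 seats).
Remainders in descending order: Ashgrove 0.6460, Pinehurst 0.5945, Claybrook 0.5630, Millford 0.4440, Rivermont 0.4087, Stonebridge 0.2656, Oakdale 0.0782.
The surplus seats go to Ashgrove, Pinehurst, Claybrook.

Oakdale=9, Rivermont=3, Pinehurst=2, Claybrook=1, Stonebridge=14, Millford=11, Ashgrove=8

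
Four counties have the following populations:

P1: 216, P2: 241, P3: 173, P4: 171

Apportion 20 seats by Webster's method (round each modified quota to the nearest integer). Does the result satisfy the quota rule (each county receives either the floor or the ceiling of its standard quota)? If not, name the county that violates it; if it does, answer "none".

none

Standard quotas: P1 5.393, P2 6.017, P3 4.320, P4 4.270.
Webster allocation: P1 6, P2 6, P3 4, P4 4.
Every allocation lies between the lower and upper quota.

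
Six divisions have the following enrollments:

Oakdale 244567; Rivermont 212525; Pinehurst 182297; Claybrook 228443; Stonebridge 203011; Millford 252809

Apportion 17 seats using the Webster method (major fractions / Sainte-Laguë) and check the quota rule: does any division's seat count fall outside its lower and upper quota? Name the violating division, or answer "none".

none

Standard quotas: Oakdale 3.141, Rivermont 2.730, Pinehurst 2.341, Claybrook 2.934, Stonebridge 2.607, Millford 3.247.
Webster allocation: Oakdale 3, Rivermont 3, Pinehurst 2, Claybrook 3, Stonebridge 3, Millford 3.
Every allocation lies between the lower and upper quota.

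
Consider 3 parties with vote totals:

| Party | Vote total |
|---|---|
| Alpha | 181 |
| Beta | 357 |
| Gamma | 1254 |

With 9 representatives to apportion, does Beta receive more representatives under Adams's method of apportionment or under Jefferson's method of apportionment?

Adams

Adams: Alpha 1, Beta 2, Gamma 6.
Jefferson: Alpha 1, Beta 1, Gamma 7.
Beta gets 2 under Adams and 1 under Jefferson.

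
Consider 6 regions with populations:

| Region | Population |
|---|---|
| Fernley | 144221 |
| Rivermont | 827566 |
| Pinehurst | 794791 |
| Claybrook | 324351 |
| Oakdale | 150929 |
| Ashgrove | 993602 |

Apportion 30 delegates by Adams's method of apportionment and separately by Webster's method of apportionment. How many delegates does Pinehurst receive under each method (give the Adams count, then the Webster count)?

7 and 8

Adams: Fernley 2, Rivermont 7, Pinehurst 7, Claybrook 3, Oakdale 2, Ashgrove 9.
Webster: Fernley 1, Rivermont 8, Pinehurst 8, Claybrook 3, Oakdale 1, Ashgrove 9.
Pinehurst gets 7 under Adams and 8 under Webster.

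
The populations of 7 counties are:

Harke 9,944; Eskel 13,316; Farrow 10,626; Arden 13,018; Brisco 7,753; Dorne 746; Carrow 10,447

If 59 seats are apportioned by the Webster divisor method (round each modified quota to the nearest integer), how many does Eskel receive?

Standard divisor 65850/59 ≈ 1116.102; standard quotas: Harke 8.910, Eskel 11.931, Farrow 9.521, Arden 11.664, Brisco 6.946, Dorne 0.668, Carrow 9.360.
Rounding to the nearest integer gives 9, 12, 10, 12, 7, 1, 9 = 60 seats, so the divisor must be adjusted.
With modified divisor 1130: modified quotas Harke 8.800, Eskel 11.784, Farrow 9.404, Arden 11.520, Brisco 6.861, Dorne 0.660, Carrow 9.245.
Rounding to the nearest integer: Harke 9, Eskel 12, Farrow 9, Arden 12, Brisco 7, Dorne 1, Carrow 9 (total 59).
Eskel receives 12.

12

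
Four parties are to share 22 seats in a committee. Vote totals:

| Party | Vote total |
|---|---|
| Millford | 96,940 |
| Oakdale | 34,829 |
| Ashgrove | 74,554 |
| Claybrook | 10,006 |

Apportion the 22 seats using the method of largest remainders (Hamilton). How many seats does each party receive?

Millford=10, Oakdale=3, Ashgrove=8, Claybrook=1

The standard divisor is 216329/22 ≈ 9833.136.
Standard quotas: Millford 9.8585, Oakdale 3.5420, Ashgrove 7.5819, Claybrook 1.0176.
Lower quotas: Millford 9, Oakdale 3, Ashgrove 7, Claybrook 1 (sum 20, leaving 2 seats).
Remainders in descending order: Millford 0.8585, Ashgrove 0.5819, Oakdale 0.5420, Claybrook 0.0176.
Largest remainders: Millford, Ashgrove receive the extra seats.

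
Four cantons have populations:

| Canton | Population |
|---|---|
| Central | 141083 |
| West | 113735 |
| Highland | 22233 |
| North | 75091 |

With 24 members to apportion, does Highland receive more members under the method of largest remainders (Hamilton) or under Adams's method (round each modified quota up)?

Hamilton: Central 10, West 8, Highland 1, North 5.
Adams: Central 9, West 8, Highland 2, North 5.
Highland gets 1 under Hamilton and 2 under Adams.

Adams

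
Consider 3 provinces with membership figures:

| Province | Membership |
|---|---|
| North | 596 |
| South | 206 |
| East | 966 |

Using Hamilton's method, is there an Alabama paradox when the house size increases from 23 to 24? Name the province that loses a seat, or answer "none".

none

At 23 seats: North 8, South 3, East 12.
At 24 seats: North 8, South 3, East 13.
No province's allocation decreased.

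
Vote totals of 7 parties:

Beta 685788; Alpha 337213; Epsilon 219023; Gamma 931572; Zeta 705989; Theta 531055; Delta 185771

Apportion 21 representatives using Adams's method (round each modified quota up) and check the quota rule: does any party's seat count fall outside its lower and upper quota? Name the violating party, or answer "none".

none

Standard quotas: Beta 4.004, Alpha 1.969, Epsilon 1.279, Gamma 5.440, Zeta 4.122, Theta 3.101, Delta 1.085.
Adams allocation: Beta 4, Alpha 2, Epsilon 2, Gamma 5, Zeta 4, Theta 3, Delta 1.
Every allocation lies between the lower and upper quota.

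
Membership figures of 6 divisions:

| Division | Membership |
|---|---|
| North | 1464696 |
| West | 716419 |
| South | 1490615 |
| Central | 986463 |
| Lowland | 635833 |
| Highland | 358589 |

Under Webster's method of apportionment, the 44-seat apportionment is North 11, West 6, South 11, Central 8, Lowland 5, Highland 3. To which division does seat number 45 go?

South

Priority for the next seat is population ÷ (current seats + 0.5).
Priorities: North 127364.870, West 110218.308, South 129618.696, Central 116054.471, Lowland 115606.000, Highland 102454.000.
Highest priority: South.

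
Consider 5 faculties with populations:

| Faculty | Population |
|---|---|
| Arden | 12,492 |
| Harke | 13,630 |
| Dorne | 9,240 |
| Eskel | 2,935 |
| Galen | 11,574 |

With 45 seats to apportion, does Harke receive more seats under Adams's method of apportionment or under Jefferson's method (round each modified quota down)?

Adams: Arden 11, Harke 12, Dorne 8, Eskel 3, Galen 11.
Jefferson: Arden 11, Harke 13, Dorne 8, Eskel 2, Galen 11.
Harke gets 12 under Adams and 13 under Jefferson.

Jefferson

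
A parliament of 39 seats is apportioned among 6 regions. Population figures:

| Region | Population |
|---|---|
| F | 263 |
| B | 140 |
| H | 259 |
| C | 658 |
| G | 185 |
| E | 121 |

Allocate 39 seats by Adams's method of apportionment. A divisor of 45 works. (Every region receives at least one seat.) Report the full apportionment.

With modified divisor 45: modified quotas F 5.844, B 3.111, H 5.756, C 14.622, G 4.111, E 2.689.
Rounding up: F 6, B 4, H 6, C 15, G 5, E 3 (total 39).

F 6; B 4; H 6; C 15; G 5; E 3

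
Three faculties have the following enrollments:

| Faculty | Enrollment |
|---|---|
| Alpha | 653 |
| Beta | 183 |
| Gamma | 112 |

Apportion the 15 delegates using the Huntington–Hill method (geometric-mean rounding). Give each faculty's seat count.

With divisor 66: modified quotas Alpha 9.894, Beta 2.773, Gamma 1.697.
Geometric-mean thresholds: Alpha √(9·10)=9.487, Beta √(2·3)=2.449, Gamma √(1·2)=1.414.
Each quota rounded against its threshold gives Alpha 10, Beta 3, Gamma 2 (total 15).

Alpha=10; Beta=3; Gamma=2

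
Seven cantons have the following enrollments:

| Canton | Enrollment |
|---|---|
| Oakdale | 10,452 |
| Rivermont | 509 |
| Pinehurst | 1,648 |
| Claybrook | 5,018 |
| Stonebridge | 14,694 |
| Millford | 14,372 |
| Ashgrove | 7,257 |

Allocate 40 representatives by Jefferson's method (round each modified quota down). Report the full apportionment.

Standard divisor 53950/40 ≈ 1348.75; standard quotas: Oakdale 7.749, Rivermont 0.377, Pinehurst 1.222, Claybrook 3.720, Stonebridge 10.895, Millford 10.656, Ashgrove 5.381.
Rounding down gives 7, 0, 1, 3, 10, 10, 5 = 36 seats, so the divisor must be adjusted.
With modified divisor 1240: modified quotas Oakdale 8.429, Rivermont 0.410, Pinehurst 1.329, Claybrook 4.047, Stonebridge 11.850, Millford 11.590, Ashgrove 5.852.
Rounding down: Oakdale 8, Rivermont 0, Pinehurst 1, Claybrook 4, Stonebridge 11, Millford 11, Ashgrove 5 (total 40).

Oakdale 8, Rivermont 0, Pinehurst 1, Claybrook 4, Stonebridge 11, Millford 11, Ashgrove 5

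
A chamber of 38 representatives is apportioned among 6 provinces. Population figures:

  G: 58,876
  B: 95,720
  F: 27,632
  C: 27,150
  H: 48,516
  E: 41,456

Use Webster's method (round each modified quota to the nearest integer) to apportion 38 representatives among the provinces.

G 8, B 12, F 4, C 3, H 6, E 5

Standard divisor 299350/38 ≈ 7877.632; standard quotas: G 7.474, B 12.151, F 3.508, C 3.446, H 6.159, E 5.262.
Rounding to the nearest integer gives 7, 12, 4, 3, 6, 5 = 37 seats, so the divisor must be adjusted.
With modified divisor 7804: modified quotas G 7.544, B 12.266, F 3.541, C 3.479, H 6.217, E 5.312.
Rounding to the nearest integer: G 8, B 12, F 4, C 3, H 6, E 5 (total 38).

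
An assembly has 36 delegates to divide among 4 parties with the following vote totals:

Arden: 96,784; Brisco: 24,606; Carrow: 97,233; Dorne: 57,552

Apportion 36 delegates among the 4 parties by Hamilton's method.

Arden 13, Brisco 3, Carrow 13, Dorne 7

Total 276175; standard divisor 276175/36 ≈ 7671.528.
Standard quotas: Arden 12.6160, Brisco 3.2074, Carrow 12.6745, Dorne 7.5020.
Lower quotas: Arden 12, Brisco 3, Carrow 12, Dorne 7 (sum 34, leaving 2 seats).
Remainders in descending order: Carrow 0.6745, Arden 0.6160, Dorne 0.5020, Brisco 0.2074.
Largest remainders: Carrow, Arden receive the extra seats.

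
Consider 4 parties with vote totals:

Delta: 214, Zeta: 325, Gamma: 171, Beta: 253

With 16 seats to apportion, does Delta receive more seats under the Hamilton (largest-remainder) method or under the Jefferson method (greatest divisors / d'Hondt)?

Hamilton: Delta 4, Zeta 5, Gamma 3, Beta 4.
Jefferson: Delta 3, Zeta 6, Gamma 3, Beta 4.
Delta gets 4 under Hamilton and 3 under Jefferson.

Hamilton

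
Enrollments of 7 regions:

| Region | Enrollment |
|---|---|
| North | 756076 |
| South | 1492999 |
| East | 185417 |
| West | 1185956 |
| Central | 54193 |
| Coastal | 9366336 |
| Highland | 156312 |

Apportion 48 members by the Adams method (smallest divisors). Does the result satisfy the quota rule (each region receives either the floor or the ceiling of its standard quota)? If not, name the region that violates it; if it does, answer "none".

Coastal

Standard quotas: North 2.750, South 5.430, East 0.674, West 4.313, Central 0.197, Coastal 34.066, Highland 0.569.
Adams allocation: North 3, South 6, East 1, West 4, Central 1, Coastal 32, Highland 1.
Coastal has quota 34.066 (lower 34, upper 35) but receives 32 — outside the quota interval.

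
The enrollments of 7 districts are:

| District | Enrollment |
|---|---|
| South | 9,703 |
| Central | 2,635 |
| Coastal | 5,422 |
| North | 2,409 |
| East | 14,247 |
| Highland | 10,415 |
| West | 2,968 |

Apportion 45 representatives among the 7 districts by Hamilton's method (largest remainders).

South: 9; Central: 3; Coastal: 5; North: 2; East: 13; Highland: 10; West: 3

Total 47799; standard divisor 47799/45 ≈ 1062.2.
Standard quotas: South 9.1348, Central 2.4807, Coastal 5.1045, North 2.2679, East 13.4127, Highland 9.8051, West 2.7942.
Lower quotas: South 9, Central 2, Coastal 5, North 2, East 13, Highland 9, West 2 (sum 42, leaving 3 seats).
Remainders in descending order: Highland 0.8051, West 0.7942, Central 0.4807, East 0.4127, North 0.2679, South 0.1348, Coastal 0.1045.
Largest remainders: Highland, West, Central receive the extra seats.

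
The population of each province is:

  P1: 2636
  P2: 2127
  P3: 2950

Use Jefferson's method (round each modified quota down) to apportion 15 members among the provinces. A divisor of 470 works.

With modified divisor 470: modified quotas P1 5.609, P2 4.526, P3 6.277.
Rounding down: P1 5, P2 4, P3 6 (total 15).

P1: 5, P2: 4, P3: 6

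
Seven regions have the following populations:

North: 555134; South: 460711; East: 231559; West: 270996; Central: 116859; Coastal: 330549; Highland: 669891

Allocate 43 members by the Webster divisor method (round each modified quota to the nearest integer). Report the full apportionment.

Standard divisor 2635699/43 ≈ 61295.326; standard quotas: North 9.057, South 7.516, East 3.778, West 4.421, Central 1.906, Coastal 5.393, Highland 10.929.
Rounding to the nearest integer gives North 9, South 8, East 4, West 4, Central 2, Coastal 5, Highland 11 — total 43, matching the house size, so no adjustment is needed.

North 9, South 8, East 4, West 4, Central 2, Coastal 5, Highland 11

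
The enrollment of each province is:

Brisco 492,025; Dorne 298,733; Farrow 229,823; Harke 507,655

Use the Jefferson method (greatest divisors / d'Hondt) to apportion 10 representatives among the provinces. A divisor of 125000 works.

With modified divisor 125000: modified quotas Brisco 3.936, Dorne 2.390, Farrow 1.839, Harke 4.061.
Rounding down: Brisco 3, Dorne 2, Farrow 1, Harke 4 (total 10).

Brisco: 3; Dorne: 2; Farrow: 1; Harke: 4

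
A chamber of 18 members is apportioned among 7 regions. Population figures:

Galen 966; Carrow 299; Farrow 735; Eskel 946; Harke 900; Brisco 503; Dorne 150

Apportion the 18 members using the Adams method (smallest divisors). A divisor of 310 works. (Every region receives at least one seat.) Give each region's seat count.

With modified divisor 310: modified quotas Galen 3.116, Carrow 0.965, Farrow 2.371, Eskel 3.052, Harke 2.903, Brisco 1.623, Dorne 0.484.
Rounding up: Galen 4, Carrow 1, Farrow 3, Eskel 4, Harke 3, Brisco 2, Dorne 1 (total 18).

Galen=4; Carrow=1; Farrow=3; Eskel=4; Harke=3; Brisco=2; Dorne=1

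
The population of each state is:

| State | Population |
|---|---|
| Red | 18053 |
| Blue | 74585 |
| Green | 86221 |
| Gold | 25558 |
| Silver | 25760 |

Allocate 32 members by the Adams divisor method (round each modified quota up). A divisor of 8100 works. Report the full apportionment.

Red 3; Blue 10; Green 11; Gold 4; Silver 4

With modified divisor 8100: modified quotas Red 2.229, Blue 9.208, Green 10.645, Gold 3.155, Silver 3.180.
Rounding up: Red 3, Blue 10, Green 11, Gold 4, Silver 4 (total 32).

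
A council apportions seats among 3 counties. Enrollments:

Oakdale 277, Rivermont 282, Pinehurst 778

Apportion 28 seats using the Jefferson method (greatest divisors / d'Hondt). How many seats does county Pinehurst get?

Standard divisor 1337/28 ≈ 47.75; standard quotas: Oakdale 5.801, Rivermont 5.906, Pinehurst 16.293.
Rounding down gives 5, 5, 16 = 26 seats, so the divisor must be adjusted.
With modified divisor 46: modified quotas Oakdale 6.022, Rivermont 6.130, Pinehurst 16.913.
Rounding down: Oakdale 6, Rivermont 6, Pinehurst 16 (total 28).
Pinehurst receives 16.

16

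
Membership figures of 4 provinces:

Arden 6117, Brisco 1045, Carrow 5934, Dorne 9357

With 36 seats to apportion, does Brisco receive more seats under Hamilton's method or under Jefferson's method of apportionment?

Hamilton

Hamilton: Arden 10, Brisco 2, Carrow 9, Dorne 15.
Jefferson: Arden 10, Brisco 1, Carrow 10, Dorne 15.
Brisco gets 2 under Hamilton and 1 under Jefferson.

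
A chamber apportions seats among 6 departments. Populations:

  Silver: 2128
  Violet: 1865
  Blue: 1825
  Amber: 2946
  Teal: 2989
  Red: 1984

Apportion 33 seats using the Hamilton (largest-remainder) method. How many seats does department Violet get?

5

Total 13737; standard divisor 13737/33 ≈ 416.273.
Standard quotas: Silver 5.112, Violet 4.480, Blue 4.384, Amber 7.077, Teal 7.180, Red 4.766.
Lower quotas: Silver 5, Violet 4, Blue 4, Amber 7, Teal 7, Red 4 (sum 31, leaving 2 seats).
Remainders in descending order: Red 0.766, Violet 0.480, Blue 0.384, Teal 0.180, Silver 0.112, Amber 0.077.
The surplus seats go to Red, Violet.
Violet receives 5.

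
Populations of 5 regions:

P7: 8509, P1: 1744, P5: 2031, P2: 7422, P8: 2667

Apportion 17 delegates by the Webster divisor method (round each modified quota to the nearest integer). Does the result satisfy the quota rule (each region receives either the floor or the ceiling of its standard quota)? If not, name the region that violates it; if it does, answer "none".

Standard quotas: P7 6.466, P1 1.325, P5 1.543, P2 5.640, P8 2.027.
Webster allocation: P7 6, P1 1, P5 2, P2 6, P8 2.
Every allocation lies between the lower and upper quota.

none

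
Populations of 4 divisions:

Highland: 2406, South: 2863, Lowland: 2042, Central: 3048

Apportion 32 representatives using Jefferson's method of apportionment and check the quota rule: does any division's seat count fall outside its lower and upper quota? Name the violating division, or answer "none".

Standard quotas: Highland 7.432, South 8.844, Lowland 6.308, Central 9.416.
Jefferson allocation: Highland 7, South 9, Lowland 6, Central 10.
Every allocation lies between the lower and upper quota.

none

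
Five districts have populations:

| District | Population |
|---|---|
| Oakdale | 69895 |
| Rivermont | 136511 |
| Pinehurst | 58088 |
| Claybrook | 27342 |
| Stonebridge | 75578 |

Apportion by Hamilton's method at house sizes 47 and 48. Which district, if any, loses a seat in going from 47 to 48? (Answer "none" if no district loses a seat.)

At 47 seats: Oakdale 9, Rivermont 17, Pinehurst 7, Claybrook 4, Stonebridge 10.
At 48 seats: Oakdale 9, Rivermont 18, Pinehurst 8, Claybrook 3, Stonebridge 10.
Claybrook drops from 4 to 3.

Claybrook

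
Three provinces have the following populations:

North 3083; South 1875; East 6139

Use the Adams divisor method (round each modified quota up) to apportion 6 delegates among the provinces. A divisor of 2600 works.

North=2; South=1; East=3

With modified divisor 2600: modified quotas North 1.186, South 0.721, East 2.361.
Rounding up: North 2, South 1, East 3 (total 6).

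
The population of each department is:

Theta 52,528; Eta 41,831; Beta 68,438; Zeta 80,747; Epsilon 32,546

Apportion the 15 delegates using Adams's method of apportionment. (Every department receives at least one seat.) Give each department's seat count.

Standard divisor 276090/15 ≈ 18406; standard quotas: Theta 2.854, Eta 2.273, Beta 3.718, Zeta 4.387, Epsilon 1.768.
Rounding up gives 3, 3, 4, 5, 2 = 17 seats, so the divisor must be adjusted.
With modified divisor 21900: modified quotas Theta 2.399, Eta 1.910, Beta 3.125, Zeta 3.687, Epsilon 1.486.
Rounding up: Theta 3, Eta 2, Beta 4, Zeta 4, Epsilon 2 (total 15).

Theta 3, Eta 2, Beta 4, Zeta 4, Epsilon 2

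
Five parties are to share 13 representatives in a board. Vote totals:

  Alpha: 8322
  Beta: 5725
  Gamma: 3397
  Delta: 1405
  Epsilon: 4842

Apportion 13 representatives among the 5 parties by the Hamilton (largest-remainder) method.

Alpha: 4; Beta: 3; Gamma: 2; Delta: 1; Epsilon: 3

The standard divisor is 23691/13 ≈ 1822.385.
Standard quotas: Alpha 4.5665, Beta 3.1415, Gamma 1.8640, Delta 0.7710, Epsilon 2.6570.
Lower quotas: Alpha 4, Beta 3, Gamma 1, Delta 0, Epsilon 2 (sum 10, leaving 3 seats).
Remainders in descending order: Gamma 0.8640, Delta 0.7710, Epsilon 0.6570, Alpha 0.5665, Beta 0.1415.
Largest remainders: Gamma, Delta, Epsilon receive the extra seats.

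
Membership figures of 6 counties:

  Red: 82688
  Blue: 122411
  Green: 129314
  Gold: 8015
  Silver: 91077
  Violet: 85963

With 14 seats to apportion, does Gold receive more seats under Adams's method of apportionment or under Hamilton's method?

Adams

Adams: Red 2, Blue 3, Green 3, Gold 1, Silver 3, Violet 2.
Hamilton: Red 2, Blue 3, Green 4, Gold 0, Silver 3, Violet 2.
Gold gets 1 under Adams and 0 under Hamilton.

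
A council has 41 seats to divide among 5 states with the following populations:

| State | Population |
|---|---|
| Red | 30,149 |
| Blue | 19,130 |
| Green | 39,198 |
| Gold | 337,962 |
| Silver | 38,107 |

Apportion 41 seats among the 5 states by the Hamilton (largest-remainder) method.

The standard divisor is 464546/41 ≈ 11330.39.
Standard quotas: Red 2.6609, Blue 1.6884, Green 3.4595, Gold 29.8279, Silver 3.3633.
Lower quotas: Red 2, Blue 1, Green 3, Gold 29, Silver 3 (sum 38, leaving 3 seats).
Remainders in descending order: Gold 0.8279, Blue 0.6884, Red 0.6609, Green 0.4595, Silver 0.3633.
The surplus seats go to Gold, Blue, Red.

Red: 3, Blue: 2, Green: 3, Gold: 30, Silver: 3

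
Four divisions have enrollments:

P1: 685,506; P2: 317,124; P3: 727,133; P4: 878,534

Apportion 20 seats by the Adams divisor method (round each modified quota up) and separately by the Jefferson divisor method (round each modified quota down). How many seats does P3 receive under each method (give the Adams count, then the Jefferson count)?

Adams: P1 5, P2 3, P3 5, P4 7.
Jefferson: P1 5, P2 2, P3 6, P4 7.
P3 gets 5 under Adams and 6 under Jefferson.

5 and 6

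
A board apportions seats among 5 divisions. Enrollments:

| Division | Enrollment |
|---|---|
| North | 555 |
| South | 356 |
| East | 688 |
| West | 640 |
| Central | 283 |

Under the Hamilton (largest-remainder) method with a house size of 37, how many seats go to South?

Total 2522; standard divisor 2522/37 ≈ 68.162.
Standard quotas: North 8.142, South 5.223, East 10.094, West 9.389, Central 4.152.
Lower quotas: North 8, South 5, East 10, West 9, Central 4 (sum 36, leaving 1 seat).
Remainders in descending order: West 0.389, South 0.223, Central 0.152, North 0.142, East 0.094.
The surplus seat goes to West.
South receives 5.

5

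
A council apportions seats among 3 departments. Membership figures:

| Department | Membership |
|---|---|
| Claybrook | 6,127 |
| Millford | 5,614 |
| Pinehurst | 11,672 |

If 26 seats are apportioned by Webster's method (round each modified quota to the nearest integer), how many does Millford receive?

6

Standard divisor 23413/26 ≈ 900.5; standard quotas: Claybrook 6.804, Millford 6.234, Pinehurst 12.962.
Rounding to the nearest integer gives Claybrook 7, Millford 6, Pinehurst 13 — total 26, matching the house size, so no adjustment is needed.
Millford receives 6.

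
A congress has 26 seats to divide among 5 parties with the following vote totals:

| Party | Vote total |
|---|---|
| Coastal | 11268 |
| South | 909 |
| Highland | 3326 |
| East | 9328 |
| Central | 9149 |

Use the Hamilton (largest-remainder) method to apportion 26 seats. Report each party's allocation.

Standard divisor: 33980 ÷ 26 ≈ 1306.923.
Standard quotas: Coastal 8.6218, South 0.6955, Highland 2.5449, East 7.1374, Central 7.0004.
Lower quotas: Coastal 8, South 0, Highland 2, East 7, Central 7 (sum 24, leaving 2 seats).
Remainders in descending order: South 0.6955, Coastal 0.6218, Highland 0.5449, East 0.1374, Central 0.0004.
Largest remainders: South, Coastal receive the extra seats.

Coastal=9, South=1, Highland=2, East=7, Central=7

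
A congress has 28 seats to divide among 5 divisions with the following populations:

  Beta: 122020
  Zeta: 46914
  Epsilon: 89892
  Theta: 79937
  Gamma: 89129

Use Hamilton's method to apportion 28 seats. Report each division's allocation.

Beta=8; Zeta=3; Epsilon=6; Theta=5; Gamma=6

Standard divisor: 427892 ÷ 28 ≈ 15281.857.
Standard quotas: Beta 7.9846, Zeta 3.0699, Epsilon 5.8823, Theta 5.2308, Gamma 5.8323.
Lower quotas: Beta 7, Zeta 3, Epsilon 5, Theta 5, Gamma 5 (sum 25, leaving 3 seats).
Remainders in descending order: Beta 0.9846, Epsilon 0.8823, Gamma 0.8323, Theta 0.2308, Zeta 0.0699.
The surplus seats go to Beta, Epsilon, Gamma.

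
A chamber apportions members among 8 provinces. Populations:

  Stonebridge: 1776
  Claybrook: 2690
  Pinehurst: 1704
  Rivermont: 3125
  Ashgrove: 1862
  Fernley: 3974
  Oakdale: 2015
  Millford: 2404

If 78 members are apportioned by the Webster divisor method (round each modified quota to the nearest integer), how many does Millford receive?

10

Standard divisor 19550/78 ≈ 250.641; standard quotas: Stonebridge 7.086, Claybrook 10.732, Pinehurst 6.799, Rivermont 12.468, Ashgrove 7.429, Fernley 15.855, Oakdale 8.039, Millford 9.591.
Rounding to the nearest integer gives Stonebridge 7, Claybrook 11, Pinehurst 7, Rivermont 12, Ashgrove 7, Fernley 16, Oakdale 8, Millford 10 — total 78, matching the house size, so no adjustment is needed.
Millford receives 10.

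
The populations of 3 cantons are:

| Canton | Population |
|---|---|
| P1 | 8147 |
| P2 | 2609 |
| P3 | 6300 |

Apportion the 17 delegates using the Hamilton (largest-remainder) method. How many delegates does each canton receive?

P1 8; P2 3; P3 6

The standard divisor is 17056/17 ≈ 1003.294.
Standard quotas: P1 8.1203, P2 2.6004, P3 6.2793.
Lower quotas: P1 8, P2 2, P3 6 (sum 16, leaving 1 seat).
Remainders in descending order: P2 0.6004, P3 0.2793, P1 0.1203.
The surplus seat goes to P2.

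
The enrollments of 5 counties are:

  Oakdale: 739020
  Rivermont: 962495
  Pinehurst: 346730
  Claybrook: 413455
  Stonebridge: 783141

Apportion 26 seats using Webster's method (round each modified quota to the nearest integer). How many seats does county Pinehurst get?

3

Standard divisor 3244841/26 ≈ 124801.577; standard quotas: Oakdale 5.922, Rivermont 7.712, Pinehurst 2.778, Claybrook 3.313, Stonebridge 6.275.
Rounding to the nearest integer gives Oakdale 6, Rivermont 8, Pinehurst 3, Claybrook 3, Stonebridge 6 — total 26, matching the house size, so no adjustment is needed.
Pinehurst receives 3.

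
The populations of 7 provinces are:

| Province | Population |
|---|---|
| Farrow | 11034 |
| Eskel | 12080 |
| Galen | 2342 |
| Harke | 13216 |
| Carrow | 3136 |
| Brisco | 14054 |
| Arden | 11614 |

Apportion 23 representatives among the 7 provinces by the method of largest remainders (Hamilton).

Total 67476; standard divisor 67476/23 ≈ 2933.739.
Standard quotas: Farrow 3.7611, Eskel 4.1176, Galen 0.7983, Harke 4.5048, Carrow 1.0689, Brisco 4.7905, Arden 3.9588.
Lower quotas: Farrow 3, Eskel 4, Galen 0, Harke 4, Carrow 1, Brisco 4, Arden 3 (sum 19, leaving 4 seats).
Remainders in descending order: Arden 0.9588, Galen 0.7983, Brisco 0.7905, Farrow 0.7611, Harke 0.5048, Eskel 0.1176, Carrow 0.0689.
The surplus seats go to Arden, Galen, Brisco, Farrow.

Farrow 4; Eskel 4; Galen 1; Harke 4; Carrow 1; Brisco 5; Arden 4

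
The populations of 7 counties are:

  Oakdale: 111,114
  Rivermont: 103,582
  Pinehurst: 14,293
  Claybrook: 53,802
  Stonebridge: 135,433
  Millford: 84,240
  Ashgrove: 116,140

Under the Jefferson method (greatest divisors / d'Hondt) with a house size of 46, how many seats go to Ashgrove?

Standard divisor 618604/46 ≈ 13447.913; standard quotas: Oakdale 8.263, Rivermont 7.702, Pinehurst 1.063, Claybrook 4.001, Stonebridge 10.071, Millford 6.264, Ashgrove 8.636.
Rounding down gives 8, 7, 1, 4, 10, 6, 8 = 44 seats, so the divisor must be adjusted.
With modified divisor 12600: modified quotas Oakdale 8.819, Rivermont 8.221, Pinehurst 1.134, Claybrook 4.270, Stonebridge 10.749, Millford 6.686, Ashgrove 9.217.
Rounding down: Oakdale 8, Rivermont 8, Pinehurst 1, Claybrook 4, Stonebridge 10, Millford 6, Ashgrove 9 (total 46).
Ashgrove receives 9.

9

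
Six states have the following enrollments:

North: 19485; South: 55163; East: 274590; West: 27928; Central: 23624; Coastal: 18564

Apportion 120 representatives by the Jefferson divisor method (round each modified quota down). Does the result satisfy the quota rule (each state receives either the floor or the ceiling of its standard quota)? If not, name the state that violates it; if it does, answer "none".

East

Standard quotas: North 5.576, South 15.785, East 78.575, West 7.992, Central 6.760, Coastal 5.312.
Jefferson allocation: North 5, South 16, East 80, West 8, Central 6, Coastal 5.
East has quota 78.575 (lower 78, upper 79) but receives 80 — outside the quota interval.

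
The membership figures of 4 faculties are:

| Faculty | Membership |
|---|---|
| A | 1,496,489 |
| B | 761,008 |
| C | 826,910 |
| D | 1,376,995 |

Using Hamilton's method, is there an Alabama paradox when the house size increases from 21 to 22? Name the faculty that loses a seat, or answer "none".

none

At 21 seats: A 7, B 4, C 4, D 6.
At 22 seats: A 7, B 4, C 4, D 7.
No faculty's allocation decreased.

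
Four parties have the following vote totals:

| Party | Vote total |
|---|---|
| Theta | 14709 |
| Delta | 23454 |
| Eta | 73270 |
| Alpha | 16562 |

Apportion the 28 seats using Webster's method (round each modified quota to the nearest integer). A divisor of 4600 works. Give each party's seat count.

With modified divisor 4600: modified quotas Theta 3.198, Delta 5.099, Eta 15.928, Alpha 3.600.
Rounding to the nearest integer: Theta 3, Delta 5, Eta 16, Alpha 4 (total 28).

Theta: 3; Delta: 5; Eta: 16; Alpha: 4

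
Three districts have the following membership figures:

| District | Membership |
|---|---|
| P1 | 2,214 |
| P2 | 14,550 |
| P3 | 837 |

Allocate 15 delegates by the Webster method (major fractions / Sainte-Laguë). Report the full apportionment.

P1: 2, P2: 12, P3: 1

Standard divisor 17601/15 ≈ 1173.4; standard quotas: P1 1.887, P2 12.400, P3 0.713.
Rounding to the nearest integer gives P1 2, P2 12, P3 1 — total 15, matching the house size, so no adjustment is needed.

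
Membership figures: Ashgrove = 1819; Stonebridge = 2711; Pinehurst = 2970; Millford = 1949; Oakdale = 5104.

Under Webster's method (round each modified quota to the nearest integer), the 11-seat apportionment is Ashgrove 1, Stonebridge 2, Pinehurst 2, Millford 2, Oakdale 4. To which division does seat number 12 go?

Ashgrove

Priority for the next seat is population ÷ (current seats + 0.5).
Priorities: Ashgrove 1212.667, Stonebridge 1084.400, Pinehurst 1188.000, Millford 779.600, Oakdale 1134.222.
Highest priority: Ashgrove.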